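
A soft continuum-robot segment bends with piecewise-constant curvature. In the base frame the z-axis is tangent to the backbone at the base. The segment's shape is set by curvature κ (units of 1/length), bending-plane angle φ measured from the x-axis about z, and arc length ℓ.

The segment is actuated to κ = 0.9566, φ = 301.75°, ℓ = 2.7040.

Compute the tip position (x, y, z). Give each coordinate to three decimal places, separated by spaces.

θ = κ·ℓ = 0.9566 × 2.7040 = 2.58665 rad
ρ = (1 − cos θ)/κ = (1 − -0.84993)/0.9566 = 1.93386
z = sin θ / κ = 0.52690/0.9566 = 0.55080
x = ρ cos φ = 1.93386 × cos(301.75°) = 1.01762
y = ρ sin φ = 1.93386 × sin(301.75°) = -1.64446

1.018 -1.644 0.551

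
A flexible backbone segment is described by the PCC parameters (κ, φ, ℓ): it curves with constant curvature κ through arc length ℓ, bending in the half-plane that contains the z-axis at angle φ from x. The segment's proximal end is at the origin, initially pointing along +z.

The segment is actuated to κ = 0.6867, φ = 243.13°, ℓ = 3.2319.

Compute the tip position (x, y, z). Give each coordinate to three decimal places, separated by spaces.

θ = κ·ℓ = 0.6867 × 3.2319 = 2.21935 rad
ρ = (1 − cos θ)/κ = (1 − -0.60403)/0.6867 = 2.33585
z = sin θ / κ = 0.79696/0.6867 = 1.16057
x = ρ cos φ = 2.33585 × cos(243.13°) = -1.05573
y = ρ sin φ = 2.33585 × sin(243.13°) = -2.08366

-1.056 -2.084 1.161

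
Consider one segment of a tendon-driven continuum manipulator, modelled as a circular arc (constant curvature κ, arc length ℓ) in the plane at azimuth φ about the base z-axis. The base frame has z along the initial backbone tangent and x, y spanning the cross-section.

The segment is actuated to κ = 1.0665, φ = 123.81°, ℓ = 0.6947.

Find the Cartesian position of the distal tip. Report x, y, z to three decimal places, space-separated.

-0.137 0.204 0.633

θ = κ·ℓ = 1.0665 × 0.6947 = 0.74090 rad
ρ = (1 − cos θ)/κ = (1 − 0.73786)/1.0665 = 0.24579
z = sin θ / κ = 0.67495/1.0665 = 0.63286
x = ρ cos φ = 0.24579 × cos(123.81°) = -0.13677
y = ρ sin φ = 0.24579 × sin(123.81°) = 0.20423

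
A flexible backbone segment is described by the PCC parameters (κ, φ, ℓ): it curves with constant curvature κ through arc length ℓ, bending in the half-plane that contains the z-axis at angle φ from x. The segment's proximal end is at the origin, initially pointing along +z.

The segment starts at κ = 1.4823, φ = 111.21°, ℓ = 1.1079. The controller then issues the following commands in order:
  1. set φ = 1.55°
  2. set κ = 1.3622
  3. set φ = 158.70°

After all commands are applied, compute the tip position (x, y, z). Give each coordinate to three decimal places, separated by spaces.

-0.642 0.250 0.733

initial: κ=1.4823, φ=111.21°, ℓ=1.1079
cmd 1: set φ=1.55° → (κ,φ,ℓ)=(1.4823,1.55°,1.1079) → tip=(0.7225,0.0196,0.6729)
cmd 2: set κ=1.3622 → (κ,φ,ℓ)=(1.3622,1.55°,1.1079) → tip=(0.6887,0.0186,0.7327)
cmd 3: set φ=158.70° → (κ,φ,ℓ)=(1.3622,158.70°,1.1079) → tip=(-0.6418,0.2502,0.7327)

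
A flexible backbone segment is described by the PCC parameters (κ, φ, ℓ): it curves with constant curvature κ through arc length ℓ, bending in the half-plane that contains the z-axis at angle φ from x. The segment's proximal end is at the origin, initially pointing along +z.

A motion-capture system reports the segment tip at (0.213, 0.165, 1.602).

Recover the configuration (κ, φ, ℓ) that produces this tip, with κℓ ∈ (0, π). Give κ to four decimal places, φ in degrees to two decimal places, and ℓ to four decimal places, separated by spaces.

0.2042 37.76 1.6320

ρ = √(x²+y²) = √(0.213² + 0.165²) = 0.26943
φ = atan2(y, x) mod 360° = atan2(0.165, 0.213) = 37.7631°
|p|² = ρ² + z² = 0.26943² + 1.602² = 2.63900
κ = 2ρ / |p|² = 2×0.26943 / 2.63900 = 0.20419
θ = 2·atan2(ρ, z) = 2·atan2(0.26943, 1.602) = 0.33325 rad
ℓ = θ/κ = 0.33325/0.20419 = 1.63204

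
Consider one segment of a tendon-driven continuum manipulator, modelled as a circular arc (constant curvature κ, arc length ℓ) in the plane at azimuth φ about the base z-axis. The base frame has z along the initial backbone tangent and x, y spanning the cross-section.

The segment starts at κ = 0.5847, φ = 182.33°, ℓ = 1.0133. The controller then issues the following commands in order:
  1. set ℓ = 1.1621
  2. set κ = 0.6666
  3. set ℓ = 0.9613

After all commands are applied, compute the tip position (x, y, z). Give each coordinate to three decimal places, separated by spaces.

-0.297 -0.012 0.897

initial: κ=0.5847, φ=182.33°, ℓ=1.0133
cmd 1: set ℓ=1.1621 → (κ,φ,ℓ)=(0.5847,182.33°,1.1621) → tip=(-0.3795,-0.0154,1.0747)
cmd 2: set κ=0.6666 → (κ,φ,ℓ)=(0.6666,182.33°,1.1621) → tip=(-0.4277,-0.0174,1.0493)
cmd 3: set ℓ=0.9613 → (κ,φ,ℓ)=(0.6666,182.33°,0.9613) → tip=(-0.2974,-0.0121,0.8968)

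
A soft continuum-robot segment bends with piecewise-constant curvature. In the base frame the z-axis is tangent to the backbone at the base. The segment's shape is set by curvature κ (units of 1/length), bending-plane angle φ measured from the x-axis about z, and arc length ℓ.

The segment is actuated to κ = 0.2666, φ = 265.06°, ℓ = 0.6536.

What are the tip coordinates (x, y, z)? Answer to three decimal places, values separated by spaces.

θ = κ·ℓ = 0.2666 × 0.6536 = 0.17425 rad
ρ = (1 − cos θ)/κ = (1 − 0.98486)/0.2666 = 0.05680
z = sin θ / κ = 0.17337/0.2666 = 0.65030
x = ρ cos φ = 0.05680 × cos(265.06°) = -0.00489
y = ρ sin φ = 0.05680 × sin(265.06°) = -0.05659

-0.005 -0.057 0.650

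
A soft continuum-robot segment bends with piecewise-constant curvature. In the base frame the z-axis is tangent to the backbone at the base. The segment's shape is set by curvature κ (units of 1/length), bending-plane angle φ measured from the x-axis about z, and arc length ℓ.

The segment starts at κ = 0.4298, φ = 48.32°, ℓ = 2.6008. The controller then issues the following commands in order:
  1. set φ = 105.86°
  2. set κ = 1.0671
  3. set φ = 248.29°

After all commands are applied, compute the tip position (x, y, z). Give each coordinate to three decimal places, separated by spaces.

-0.670 -1.684 0.336

initial: κ=0.4298, φ=48.32°, ℓ=2.6008
cmd 1: set φ=105.86° → (κ,φ,ℓ)=(0.4298,105.86°,2.6008) → tip=(-0.3576,1.2586,2.0920)
cmd 2: set κ=1.0671 → (κ,φ,ℓ)=(1.0671,105.86°,2.6008) → tip=(-0.4952,1.7431,0.3356)
cmd 3: set φ=248.29° → (κ,φ,ℓ)=(1.0671,248.29°,2.6008) → tip=(-0.6703,-1.6835,0.3356)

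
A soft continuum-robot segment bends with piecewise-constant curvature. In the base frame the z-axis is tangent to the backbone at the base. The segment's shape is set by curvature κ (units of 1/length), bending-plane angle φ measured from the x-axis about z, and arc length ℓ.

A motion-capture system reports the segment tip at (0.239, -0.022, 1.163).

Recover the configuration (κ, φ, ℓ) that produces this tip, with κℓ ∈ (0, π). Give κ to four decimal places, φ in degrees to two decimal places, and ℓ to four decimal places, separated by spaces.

0.3404 354.74 1.1957

ρ = √(x²+y²) = √(0.239² + -0.022²) = 0.24001
φ = atan2(y, x) mod 360° = atan2(-0.022, 0.239) = 354.7407°
|p|² = ρ² + z² = 0.24001² + 1.163² = 1.41017
κ = 2ρ / |p|² = 2×0.24001 / 1.41017 = 0.34040
θ = 2·atan2(ρ, z) = 2·atan2(0.24001, 1.163) = 0.40703 rad
ℓ = θ/κ = 0.40703/0.34040 = 1.19574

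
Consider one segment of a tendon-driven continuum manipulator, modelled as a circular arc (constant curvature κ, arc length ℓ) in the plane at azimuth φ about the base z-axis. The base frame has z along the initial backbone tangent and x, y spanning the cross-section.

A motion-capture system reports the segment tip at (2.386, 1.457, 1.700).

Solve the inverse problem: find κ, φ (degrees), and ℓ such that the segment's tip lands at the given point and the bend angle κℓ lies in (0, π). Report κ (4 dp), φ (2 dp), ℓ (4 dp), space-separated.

0.5223 31.41 3.9231

ρ = √(x²+y²) = √(2.386² + 1.457²) = 2.79568
φ = atan2(y, x) mod 360° = atan2(1.457, 2.386) = 31.4101°
|p|² = ρ² + z² = 2.79568² + 1.700² = 10.70585
κ = 2ρ / |p|² = 2×2.79568 / 10.70585 = 0.52227
θ = 2·atan2(ρ, z) = 2·atan2(2.79568, 1.700) = 2.04891 rad
ℓ = θ/κ = 2.04891/0.52227 = 3.92307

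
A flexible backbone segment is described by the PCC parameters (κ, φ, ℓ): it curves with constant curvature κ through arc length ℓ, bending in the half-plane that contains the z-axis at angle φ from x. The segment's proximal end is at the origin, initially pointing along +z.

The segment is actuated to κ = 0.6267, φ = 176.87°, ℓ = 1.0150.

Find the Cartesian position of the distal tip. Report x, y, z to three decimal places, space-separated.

-0.312 0.017 0.948

θ = κ·ℓ = 0.6267 × 1.0150 = 0.63610 rad
ρ = (1 − cos θ)/κ = (1 − 0.80442)/0.6267 = 0.31208
z = sin θ / κ = 0.59406/0.6267 = 0.94792
x = ρ cos φ = 0.31208 × cos(176.87°) = -0.31162
y = ρ sin φ = 0.31208 × sin(176.87°) = 0.01704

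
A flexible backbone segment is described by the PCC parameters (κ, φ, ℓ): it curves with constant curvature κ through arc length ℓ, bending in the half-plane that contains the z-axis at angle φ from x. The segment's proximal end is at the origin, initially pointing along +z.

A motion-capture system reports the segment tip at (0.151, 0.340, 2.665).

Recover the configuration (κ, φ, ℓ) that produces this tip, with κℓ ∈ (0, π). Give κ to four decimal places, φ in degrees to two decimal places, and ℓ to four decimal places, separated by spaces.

0.1028 66.05 2.6995

ρ = √(x²+y²) = √(0.151² + 0.340²) = 0.37202
φ = atan2(y, x) mod 360° = atan2(0.340, 0.151) = 66.0531°
|p|² = ρ² + z² = 0.37202² + 2.665² = 7.24063
κ = 2ρ / |p|² = 2×0.37202 / 7.24063 = 0.10276
θ = 2·atan2(ρ, z) = 2·atan2(0.37202, 2.665) = 0.27740 rad
ℓ = θ/κ = 0.27740/0.10276 = 2.69949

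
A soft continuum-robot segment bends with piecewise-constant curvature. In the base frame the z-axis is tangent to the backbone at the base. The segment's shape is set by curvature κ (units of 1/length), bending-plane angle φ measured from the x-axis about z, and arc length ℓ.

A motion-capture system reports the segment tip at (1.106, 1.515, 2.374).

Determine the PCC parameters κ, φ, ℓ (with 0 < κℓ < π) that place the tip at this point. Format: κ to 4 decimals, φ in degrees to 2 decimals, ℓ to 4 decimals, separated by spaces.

ρ = √(x²+y²) = √(1.106² + 1.515²) = 1.87576
φ = atan2(y, x) mod 360° = atan2(1.515, 1.106) = 53.8693°
|p|² = ρ² + z² = 1.87576² + 2.374² = 9.15434
κ = 2ρ / |p|² = 2×1.87576 / 9.15434 = 0.40981
θ = 2·atan2(ρ, z) = 2·atan2(1.87576, 2.374) = 1.33738 rad
ℓ = θ/κ = 1.33738/0.40981 = 3.26344

0.4098 53.87 3.2634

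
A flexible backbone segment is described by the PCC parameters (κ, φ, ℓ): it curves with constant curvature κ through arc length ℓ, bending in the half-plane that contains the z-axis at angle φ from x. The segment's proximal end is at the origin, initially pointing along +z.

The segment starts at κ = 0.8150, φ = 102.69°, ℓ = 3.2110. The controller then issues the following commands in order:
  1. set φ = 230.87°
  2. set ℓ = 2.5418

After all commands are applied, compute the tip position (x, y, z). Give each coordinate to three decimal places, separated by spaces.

-1.146 -1.409 1.076

initial: κ=0.8150, φ=102.69°, ℓ=3.2110
cmd 1: set φ=230.87° → (κ,φ,ℓ)=(0.8150,230.87°,3.2110) → tip=(-1.4445,-1.7756,0.6146)
cmd 2: set ℓ=2.5418 → (κ,φ,ℓ)=(0.8150,230.87°,2.5418) → tip=(-1.1461,-1.4088,1.0763)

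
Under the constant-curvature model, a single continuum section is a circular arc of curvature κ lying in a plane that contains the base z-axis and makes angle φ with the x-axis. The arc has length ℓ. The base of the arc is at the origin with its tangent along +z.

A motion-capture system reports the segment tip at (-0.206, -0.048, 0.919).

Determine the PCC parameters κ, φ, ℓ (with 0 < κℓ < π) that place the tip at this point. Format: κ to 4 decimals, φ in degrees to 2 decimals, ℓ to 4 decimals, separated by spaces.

ρ = √(x²+y²) = √(-0.206² + -0.048²) = 0.21152
φ = atan2(y, x) mod 360° = atan2(-0.048, -0.206) = 193.1164°
|p|² = ρ² + z² = 0.21152² + 0.919² = 0.88930
κ = 2ρ / |p|² = 2×0.21152 / 0.88930 = 0.47570
θ = 2·atan2(ρ, z) = 2·atan2(0.21152, 0.919) = 0.45244 rad
ℓ = θ/κ = 0.45244/0.47570 = 0.95112

0.4757 193.12 0.9511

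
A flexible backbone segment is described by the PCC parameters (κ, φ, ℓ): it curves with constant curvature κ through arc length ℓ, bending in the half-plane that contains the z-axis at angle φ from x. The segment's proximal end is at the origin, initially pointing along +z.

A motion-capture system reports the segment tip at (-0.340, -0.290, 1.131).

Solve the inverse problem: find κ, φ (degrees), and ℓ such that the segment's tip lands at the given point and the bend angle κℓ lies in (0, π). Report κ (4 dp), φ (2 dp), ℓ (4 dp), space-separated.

ρ = √(x²+y²) = √(-0.340² + -0.290²) = 0.44688
φ = atan2(y, x) mod 360° = atan2(-0.290, -0.340) = 220.4622°
|p|² = ρ² + z² = 0.44688² + 1.131² = 1.47886
κ = 2ρ / |p|² = 2×0.44688 / 1.47886 = 0.60435
θ = 2·atan2(ρ, z) = 2·atan2(0.44688, 1.131) = 0.75258 rad
ℓ = θ/κ = 0.75258/0.60435 = 1.24526

0.6044 220.46 1.2453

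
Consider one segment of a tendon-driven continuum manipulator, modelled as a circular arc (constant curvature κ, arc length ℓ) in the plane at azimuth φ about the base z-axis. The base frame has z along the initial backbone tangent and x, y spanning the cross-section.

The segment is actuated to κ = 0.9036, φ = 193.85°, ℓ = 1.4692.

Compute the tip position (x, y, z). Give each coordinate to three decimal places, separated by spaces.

-0.816 -0.201 1.074

θ = κ·ℓ = 0.9036 × 1.4692 = 1.32757 rad
ρ = (1 − cos θ)/κ = (1 − 0.24084)/0.9036 = 0.84015
z = sin θ / κ = 0.97057/0.9036 = 1.07411
x = ρ cos φ = 0.84015 × cos(193.85°) = -0.81573
y = ρ sin φ = 0.84015 × sin(193.85°) = -0.20112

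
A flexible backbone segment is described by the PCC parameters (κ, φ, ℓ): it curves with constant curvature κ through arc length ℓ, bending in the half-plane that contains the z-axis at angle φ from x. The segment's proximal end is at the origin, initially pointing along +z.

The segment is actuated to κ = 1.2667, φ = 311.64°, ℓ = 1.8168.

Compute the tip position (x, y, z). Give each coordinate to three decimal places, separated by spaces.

0.875 -0.984 0.588

θ = κ·ℓ = 1.2667 × 1.8168 = 2.30134 rad
ρ = (1 − cos θ)/κ = (1 − -0.66728)/1.2667 = 1.31624
z = sin θ / κ = 0.74481/1.2667 = 0.58799
x = ρ cos φ = 1.31624 × cos(311.64°) = 0.87457
y = ρ sin φ = 1.31624 × sin(311.64°) = -0.98367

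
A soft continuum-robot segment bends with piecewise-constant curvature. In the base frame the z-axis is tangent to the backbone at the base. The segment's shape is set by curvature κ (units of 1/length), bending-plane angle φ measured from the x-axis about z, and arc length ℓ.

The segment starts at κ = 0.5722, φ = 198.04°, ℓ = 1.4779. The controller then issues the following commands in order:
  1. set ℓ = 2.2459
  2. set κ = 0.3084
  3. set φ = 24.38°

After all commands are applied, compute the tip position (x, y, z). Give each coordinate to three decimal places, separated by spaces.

initial: κ=0.5722, φ=198.04°, ℓ=1.4779
cmd 1: set ℓ=2.2459 → (κ,φ,ℓ)=(0.5722,198.04°,2.2459) → tip=(-1.1934,-0.3887,1.6768)
cmd 2: set κ=0.3084 → (κ,φ,ℓ)=(0.3084,198.04°,2.2459) → tip=(-0.7105,-0.2314,2.0706)
cmd 3: set φ=24.38° → (κ,φ,ℓ)=(0.3084,24.38°,2.2459) → tip=(0.6806,0.3084,2.0706)

0.681 0.308 2.071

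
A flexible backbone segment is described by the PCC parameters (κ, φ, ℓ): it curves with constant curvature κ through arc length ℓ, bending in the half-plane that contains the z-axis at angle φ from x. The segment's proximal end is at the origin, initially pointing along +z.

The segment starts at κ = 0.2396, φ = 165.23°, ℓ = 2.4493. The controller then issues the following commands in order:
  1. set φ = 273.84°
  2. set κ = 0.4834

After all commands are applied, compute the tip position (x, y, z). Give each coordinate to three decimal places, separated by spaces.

initial: κ=0.2396, φ=165.23°, ℓ=2.4493
cmd 1: set φ=273.84° → (κ,φ,ℓ)=(0.2396,273.84°,2.4493) → tip=(0.0468,-0.6967,2.3111)
cmd 2: set κ=0.4834 → (κ,φ,ℓ)=(0.4834,273.84°,2.4493) → tip=(0.0863,-1.2854,1.9158)

0.086 -1.285 1.916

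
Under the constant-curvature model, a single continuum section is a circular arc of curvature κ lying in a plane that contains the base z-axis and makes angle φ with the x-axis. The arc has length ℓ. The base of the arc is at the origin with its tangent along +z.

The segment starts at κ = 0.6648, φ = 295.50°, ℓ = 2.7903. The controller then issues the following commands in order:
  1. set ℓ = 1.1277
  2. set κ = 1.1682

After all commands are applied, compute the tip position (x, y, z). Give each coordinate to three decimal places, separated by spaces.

0.276 -0.579 0.829

initial: κ=0.6648, φ=295.50°, ℓ=2.7903
cmd 1: set ℓ=1.1277 → (κ,φ,ℓ)=(0.6648,295.50°,1.1277) → tip=(0.1736,-0.3640,1.0250)
cmd 2: set κ=1.1682 → (κ,φ,ℓ)=(1.1682,295.50°,1.1277) → tip=(0.2761,-0.5789,0.8287)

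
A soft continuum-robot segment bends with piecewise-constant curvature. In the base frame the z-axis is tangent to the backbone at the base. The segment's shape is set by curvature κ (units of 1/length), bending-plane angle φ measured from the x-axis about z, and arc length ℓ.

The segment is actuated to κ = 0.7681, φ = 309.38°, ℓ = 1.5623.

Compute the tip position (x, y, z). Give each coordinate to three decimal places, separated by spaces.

θ = κ·ℓ = 0.7681 × 1.5623 = 1.20000 rad
ρ = (1 − cos θ)/κ = (1 − 0.36236)/0.7681 = 0.83016
z = sin θ / κ = 0.93204/0.7681 = 1.21344
x = ρ cos φ = 0.83016 × cos(309.38°) = 0.52670
y = ρ sin φ = 0.83016 × sin(309.38°) = -0.64168

0.527 -0.642 1.213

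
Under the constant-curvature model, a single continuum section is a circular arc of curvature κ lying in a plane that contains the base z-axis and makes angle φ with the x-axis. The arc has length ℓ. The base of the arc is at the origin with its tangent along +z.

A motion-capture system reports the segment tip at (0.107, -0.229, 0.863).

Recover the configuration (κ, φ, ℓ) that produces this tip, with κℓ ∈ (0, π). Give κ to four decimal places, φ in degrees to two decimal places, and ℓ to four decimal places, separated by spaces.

0.6251 295.04 0.9115

ρ = √(x²+y²) = √(0.107² + -0.229²) = 0.25276
φ = atan2(y, x) mod 360° = atan2(-0.229, 0.107) = 295.0443°
|p|² = ρ² + z² = 0.25276² + 0.863² = 0.80866
κ = 2ρ / |p|² = 2×0.25276 / 0.80866 = 0.62515
θ = 2·atan2(ρ, z) = 2·atan2(0.25276, 0.863) = 0.56984 rad
ℓ = θ/κ = 0.56984/0.62515 = 0.91154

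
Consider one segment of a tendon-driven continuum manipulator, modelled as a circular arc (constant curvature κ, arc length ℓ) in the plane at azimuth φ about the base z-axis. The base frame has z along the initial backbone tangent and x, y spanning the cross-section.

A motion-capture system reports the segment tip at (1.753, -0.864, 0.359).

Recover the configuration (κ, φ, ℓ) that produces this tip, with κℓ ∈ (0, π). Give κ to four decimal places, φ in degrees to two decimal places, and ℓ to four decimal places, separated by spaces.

0.9900 333.76 2.8065

ρ = √(x²+y²) = √(1.753² + -0.864²) = 1.95436
φ = atan2(y, x) mod 360° = atan2(-0.864, 1.753) = 333.7627°
|p|² = ρ² + z² = 1.95436² + 0.359² = 3.94839
κ = 2ρ / |p|² = 2×1.95436 / 3.94839 = 0.98995
θ = 2·atan2(ρ, z) = 2·atan2(1.95436, 0.359) = 2.77826 rad
ℓ = θ/κ = 2.77826/0.98995 = 2.80646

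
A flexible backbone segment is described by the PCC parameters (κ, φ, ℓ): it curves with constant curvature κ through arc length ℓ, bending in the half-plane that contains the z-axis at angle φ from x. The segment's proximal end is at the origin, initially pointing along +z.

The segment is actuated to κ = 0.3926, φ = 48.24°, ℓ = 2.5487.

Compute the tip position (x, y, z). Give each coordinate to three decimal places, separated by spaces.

0.781 0.874 2.144

θ = κ·ℓ = 0.3926 × 2.5487 = 1.00062 rad
ρ = (1 − cos θ)/κ = (1 − 0.53978)/0.3926 = 1.17223
z = sin θ / κ = 0.84181/0.3926 = 2.14418
x = ρ cos φ = 1.17223 × cos(48.24°) = 0.78072
y = ρ sin φ = 1.17223 × sin(48.24°) = 0.87442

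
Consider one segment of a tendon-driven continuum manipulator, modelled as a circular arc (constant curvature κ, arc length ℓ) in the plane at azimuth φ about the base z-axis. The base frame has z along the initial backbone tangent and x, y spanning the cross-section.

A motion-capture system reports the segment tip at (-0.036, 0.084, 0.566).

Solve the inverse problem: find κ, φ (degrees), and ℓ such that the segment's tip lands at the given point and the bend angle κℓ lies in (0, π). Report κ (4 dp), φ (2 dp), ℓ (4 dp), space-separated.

0.5561 113.20 0.5758

ρ = √(x²+y²) = √(-0.036² + 0.084²) = 0.09139
φ = atan2(y, x) mod 360° = atan2(0.084, -0.036) = 113.1986°
|p|² = ρ² + z² = 0.09139² + 0.566² = 0.32871
κ = 2ρ / |p|² = 2×0.09139 / 0.32871 = 0.55605
θ = 2·atan2(ρ, z) = 2·atan2(0.09139, 0.566) = 0.32017 rad
ℓ = θ/κ = 0.32017/0.55605 = 0.57579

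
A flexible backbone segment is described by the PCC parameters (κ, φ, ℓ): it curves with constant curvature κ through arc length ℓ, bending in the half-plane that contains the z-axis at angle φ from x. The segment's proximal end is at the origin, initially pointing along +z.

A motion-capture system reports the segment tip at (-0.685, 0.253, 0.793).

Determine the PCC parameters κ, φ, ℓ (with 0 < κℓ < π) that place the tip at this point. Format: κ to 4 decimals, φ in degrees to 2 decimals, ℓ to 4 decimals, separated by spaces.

ρ = √(x²+y²) = √(-0.685² + 0.253²) = 0.73023
φ = atan2(y, x) mod 360° = atan2(0.253, -0.685) = 159.7286°
|p|² = ρ² + z² = 0.73023² + 0.793² = 1.16208
κ = 2ρ / |p|² = 2×0.73023 / 1.16208 = 1.25676
θ = 2·atan2(ρ, z) = 2·atan2(0.73023, 0.793) = 1.48842 rad
ℓ = θ/κ = 1.48842/1.25676 = 1.18434

1.2568 159.73 1.1843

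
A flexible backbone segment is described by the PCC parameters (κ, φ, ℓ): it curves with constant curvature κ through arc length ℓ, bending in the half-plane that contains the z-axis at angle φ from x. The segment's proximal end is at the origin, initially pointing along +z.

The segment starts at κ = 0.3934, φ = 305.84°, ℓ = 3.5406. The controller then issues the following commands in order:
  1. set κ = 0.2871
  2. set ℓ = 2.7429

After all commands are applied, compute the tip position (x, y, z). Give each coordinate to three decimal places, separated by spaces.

initial: κ=0.3934, φ=305.84°, ℓ=3.5406
cmd 1: set κ=0.2871 → (κ,φ,ℓ)=(0.2871,305.84°,3.5406) → tip=(0.9660,-1.3374,2.9616)
cmd 2: set ℓ=2.7429 → (κ,φ,ℓ)=(0.2871,305.84°,2.7429) → tip=(0.6004,-0.8312,2.4681)

0.600 -0.831 2.468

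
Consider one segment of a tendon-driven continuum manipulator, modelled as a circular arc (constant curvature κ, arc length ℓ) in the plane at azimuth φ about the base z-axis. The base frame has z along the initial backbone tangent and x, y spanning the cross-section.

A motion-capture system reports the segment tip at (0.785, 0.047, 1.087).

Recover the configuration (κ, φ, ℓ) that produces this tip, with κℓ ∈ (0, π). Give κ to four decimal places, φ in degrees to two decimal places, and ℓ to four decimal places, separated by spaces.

0.8738 3.43 1.4335

ρ = √(x²+y²) = √(0.785² + 0.047²) = 0.78641
φ = atan2(y, x) mod 360° = atan2(0.047, 0.785) = 3.4264°
|p|² = ρ² + z² = 0.78641² + 1.087² = 1.80000
κ = 2ρ / |p|² = 2×0.78641 / 1.80000 = 0.87378
θ = 2·atan2(ρ, z) = 2·atan2(0.78641, 1.087) = 1.25260 rad
ℓ = θ/κ = 1.25260/0.87378 = 1.43354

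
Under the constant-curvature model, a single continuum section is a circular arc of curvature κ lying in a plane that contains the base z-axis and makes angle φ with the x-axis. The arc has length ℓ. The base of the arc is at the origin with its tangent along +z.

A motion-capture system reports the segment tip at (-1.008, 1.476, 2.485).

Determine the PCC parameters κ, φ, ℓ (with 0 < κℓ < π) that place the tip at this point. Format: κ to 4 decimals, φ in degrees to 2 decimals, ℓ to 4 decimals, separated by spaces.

ρ = √(x²+y²) = √(-1.008² + 1.476²) = 1.78736
φ = atan2(y, x) mod 360° = atan2(1.476, -1.008) = 124.3302°
|p|² = ρ² + z² = 1.78736² + 2.485² = 9.36986
κ = 2ρ / |p|² = 2×1.78736 / 9.36986 = 0.38151
θ = 2·atan2(ρ, z) = 2·atan2(1.78736, 2.485) = 1.24707 rad
ℓ = θ/κ = 1.24707/0.38151 = 3.26876

0.3815 124.33 3.2688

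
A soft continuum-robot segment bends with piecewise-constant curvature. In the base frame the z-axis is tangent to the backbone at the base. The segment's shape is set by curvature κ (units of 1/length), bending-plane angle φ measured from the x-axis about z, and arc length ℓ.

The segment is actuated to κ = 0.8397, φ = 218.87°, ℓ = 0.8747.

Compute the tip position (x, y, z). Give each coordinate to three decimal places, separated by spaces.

θ = κ·ℓ = 0.8397 × 0.8747 = 0.73449 rad
ρ = (1 − cos θ)/κ = (1 − 0.74218)/0.8397 = 0.30704
z = sin θ / κ = 0.67021/0.8397 = 0.79815
x = ρ cos φ = 0.30704 × cos(218.87°) = -0.23906
y = ρ sin φ = 0.30704 × sin(218.87°) = -0.19269

-0.239 -0.193 0.798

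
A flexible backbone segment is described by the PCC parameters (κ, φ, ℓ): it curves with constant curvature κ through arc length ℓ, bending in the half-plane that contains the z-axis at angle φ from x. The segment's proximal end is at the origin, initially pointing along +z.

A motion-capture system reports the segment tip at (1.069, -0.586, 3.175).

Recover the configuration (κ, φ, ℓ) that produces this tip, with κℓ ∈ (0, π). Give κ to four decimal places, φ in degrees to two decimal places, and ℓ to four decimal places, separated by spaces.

0.2108 331.27 3.4784

ρ = √(x²+y²) = √(1.069² + -0.586²) = 1.21908
φ = atan2(y, x) mod 360° = atan2(-0.586, 1.069) = 331.2695°
|p|² = ρ² + z² = 1.21908² + 3.175² = 11.56678
κ = 2ρ / |p|² = 2×1.21908 / 11.56678 = 0.21079
θ = 2·atan2(ρ, z) = 2·atan2(1.21908, 3.175) = 0.73321 rad
ℓ = θ/κ = 0.73321/0.21079 = 3.47839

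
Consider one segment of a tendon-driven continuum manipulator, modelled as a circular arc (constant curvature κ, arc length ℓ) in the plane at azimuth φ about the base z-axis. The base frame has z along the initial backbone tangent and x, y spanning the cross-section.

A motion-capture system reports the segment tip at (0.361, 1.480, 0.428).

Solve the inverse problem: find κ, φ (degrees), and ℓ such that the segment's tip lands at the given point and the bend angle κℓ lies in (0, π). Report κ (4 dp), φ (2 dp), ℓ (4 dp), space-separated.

1.2168 76.29 2.1316

ρ = √(x²+y²) = √(0.361² + 1.480²) = 1.52339
φ = atan2(y, x) mod 360° = atan2(1.480, 0.361) = 76.2921°
|p|² = ρ² + z² = 1.52339² + 0.428² = 2.50391
κ = 2ρ / |p|² = 2×1.52339 / 2.50391 = 1.21681
θ = 2·atan2(ρ, z) = 2·atan2(1.52339, 0.428) = 2.59381 rad
ℓ = θ/κ = 2.59381/1.21681 = 2.13164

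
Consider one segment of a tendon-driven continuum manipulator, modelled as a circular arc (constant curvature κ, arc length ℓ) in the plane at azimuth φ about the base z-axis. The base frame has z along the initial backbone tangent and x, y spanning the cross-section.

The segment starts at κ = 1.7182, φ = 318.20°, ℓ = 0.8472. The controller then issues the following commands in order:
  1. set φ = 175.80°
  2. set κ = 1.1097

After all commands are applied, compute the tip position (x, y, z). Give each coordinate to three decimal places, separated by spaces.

-0.369 0.027 0.728

initial: κ=1.7182, φ=318.20°, ℓ=0.8472
cmd 1: set φ=175.80° → (κ,φ,ℓ)=(1.7182,175.80°,0.8472) → tip=(-0.5138,0.0377,0.5782)
cmd 2: set κ=1.1097 → (κ,φ,ℓ)=(1.1097,175.80°,0.8472) → tip=(-0.3688,0.0271,0.7278)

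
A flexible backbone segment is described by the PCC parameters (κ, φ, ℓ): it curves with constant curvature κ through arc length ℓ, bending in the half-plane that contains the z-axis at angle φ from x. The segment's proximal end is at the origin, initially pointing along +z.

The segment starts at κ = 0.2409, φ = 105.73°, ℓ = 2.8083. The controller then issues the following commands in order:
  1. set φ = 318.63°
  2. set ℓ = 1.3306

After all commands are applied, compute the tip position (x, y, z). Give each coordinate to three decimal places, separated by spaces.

0.159 -0.140 1.308

initial: κ=0.2409, φ=105.73°, ℓ=2.8083
cmd 1: set φ=318.63° → (κ,φ,ℓ)=(0.2409,318.63°,2.8083) → tip=(0.6861,-0.6042,2.5989)
cmd 2: set ℓ=1.3306 → (κ,φ,ℓ)=(0.2409,318.63°,1.3306) → tip=(0.1587,-0.1397,1.3079)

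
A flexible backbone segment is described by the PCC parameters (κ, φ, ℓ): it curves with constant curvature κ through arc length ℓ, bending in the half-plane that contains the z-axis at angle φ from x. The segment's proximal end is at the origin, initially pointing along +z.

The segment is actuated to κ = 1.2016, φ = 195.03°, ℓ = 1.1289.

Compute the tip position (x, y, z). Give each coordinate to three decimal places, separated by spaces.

-0.633 -0.170 0.813

θ = κ·ℓ = 1.2016 × 1.1289 = 1.35649 rad
ρ = (1 − cos θ)/κ = (1 − 0.21267)/1.2016 = 0.65523
z = sin θ / κ = 0.97712/1.2016 = 0.81319
x = ρ cos φ = 0.65523 × cos(195.03°) = -0.63282
y = ρ sin φ = 0.65523 × sin(195.03°) = -0.16992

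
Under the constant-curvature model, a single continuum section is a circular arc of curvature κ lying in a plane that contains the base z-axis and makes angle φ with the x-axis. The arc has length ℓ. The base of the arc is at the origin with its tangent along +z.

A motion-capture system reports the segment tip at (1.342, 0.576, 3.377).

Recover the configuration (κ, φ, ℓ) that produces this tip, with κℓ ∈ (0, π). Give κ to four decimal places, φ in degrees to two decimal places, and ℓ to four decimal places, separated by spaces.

0.2158 23.23 3.7834

ρ = √(x²+y²) = √(1.342² + 0.576²) = 1.46039
φ = atan2(y, x) mod 360° = atan2(0.576, 1.342) = 23.2295°
|p|² = ρ² + z² = 1.46039² + 3.377² = 13.53687
κ = 2ρ / |p|² = 2×1.46039 / 13.53687 = 0.21576
θ = 2·atan2(ρ, z) = 2·atan2(1.46039, 3.377) = 0.81633 rad
ℓ = θ/κ = 0.81633/0.21576 = 3.78343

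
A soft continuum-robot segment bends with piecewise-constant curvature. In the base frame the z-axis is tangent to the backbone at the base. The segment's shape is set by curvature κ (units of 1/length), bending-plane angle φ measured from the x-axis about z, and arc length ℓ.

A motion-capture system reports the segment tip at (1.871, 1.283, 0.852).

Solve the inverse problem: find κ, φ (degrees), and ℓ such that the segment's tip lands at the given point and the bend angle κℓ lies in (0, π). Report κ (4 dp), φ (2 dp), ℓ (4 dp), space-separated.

ρ = √(x²+y²) = √(1.871² + 1.283²) = 2.26864
φ = atan2(y, x) mod 360° = atan2(1.283, 1.871) = 34.4396°
|p|² = ρ² + z² = 2.26864² + 0.852² = 5.87263
κ = 2ρ / |p|² = 2×2.26864 / 5.87263 = 0.77261
θ = 2·atan2(ρ, z) = 2·atan2(2.26864, 0.852) = 2.42308 rad
ℓ = θ/κ = 2.42308/0.77261 = 3.13621

0.7726 34.44 3.1362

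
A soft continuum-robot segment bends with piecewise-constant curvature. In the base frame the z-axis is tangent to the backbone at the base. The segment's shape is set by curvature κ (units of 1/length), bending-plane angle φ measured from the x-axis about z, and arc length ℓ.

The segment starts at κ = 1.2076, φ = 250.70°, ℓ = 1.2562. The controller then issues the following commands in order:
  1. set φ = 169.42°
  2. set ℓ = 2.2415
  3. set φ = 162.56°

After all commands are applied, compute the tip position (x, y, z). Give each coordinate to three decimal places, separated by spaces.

-1.507 0.473 0.349

initial: κ=1.2076, φ=250.70°, ℓ=1.2562
cmd 1: set φ=169.42° → (κ,φ,ℓ)=(1.2076,169.42°,1.2562) → tip=(-0.7702,0.1439,0.8269)
cmd 2: set ℓ=2.2415 → (κ,φ,ℓ)=(1.2076,169.42°,2.2415) → tip=(-1.5523,0.2899,0.3488)
cmd 3: set φ=162.56° → (κ,φ,ℓ)=(1.2076,162.56°,2.2415) → tip=(-1.5066,0.4733,0.3488)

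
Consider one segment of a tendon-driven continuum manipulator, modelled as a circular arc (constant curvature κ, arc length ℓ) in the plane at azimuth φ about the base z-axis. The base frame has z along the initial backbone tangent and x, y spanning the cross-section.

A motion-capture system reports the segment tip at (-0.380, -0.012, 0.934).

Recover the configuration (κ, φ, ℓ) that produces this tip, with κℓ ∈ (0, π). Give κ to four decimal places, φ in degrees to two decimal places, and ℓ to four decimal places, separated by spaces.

ρ = √(x²+y²) = √(-0.380² + -0.012²) = 0.38019
φ = atan2(y, x) mod 360° = atan2(-0.012, -0.380) = 181.8087°
|p|² = ρ² + z² = 0.38019² + 0.934² = 1.01690
κ = 2ρ / |p|² = 2×0.38019 / 1.01690 = 0.74774
θ = 2·atan2(ρ, z) = 2·atan2(0.38019, 0.934) = 0.77315 rad
ℓ = θ/κ = 0.77315/0.74774 = 1.03398

0.7477 181.81 1.0340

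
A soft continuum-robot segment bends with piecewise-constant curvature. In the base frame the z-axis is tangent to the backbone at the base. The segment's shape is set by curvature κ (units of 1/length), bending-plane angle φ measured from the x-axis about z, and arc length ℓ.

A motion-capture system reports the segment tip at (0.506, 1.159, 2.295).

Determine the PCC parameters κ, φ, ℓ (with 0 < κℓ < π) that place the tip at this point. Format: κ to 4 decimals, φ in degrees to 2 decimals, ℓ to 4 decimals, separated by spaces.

ρ = √(x²+y²) = √(0.506² + 1.159²) = 1.26464
φ = atan2(y, x) mod 360° = atan2(1.159, 0.506) = 66.4147°
|p|² = ρ² + z² = 1.26464² + 2.295² = 6.86634
κ = 2ρ / |p|² = 2×1.26464 / 6.86634 = 0.36836
θ = 2·atan2(ρ, z) = 2·atan2(1.26464, 2.295) = 1.00729 rad
ℓ = θ/κ = 1.00729/0.36836 = 2.73452

0.3684 66.41 2.7345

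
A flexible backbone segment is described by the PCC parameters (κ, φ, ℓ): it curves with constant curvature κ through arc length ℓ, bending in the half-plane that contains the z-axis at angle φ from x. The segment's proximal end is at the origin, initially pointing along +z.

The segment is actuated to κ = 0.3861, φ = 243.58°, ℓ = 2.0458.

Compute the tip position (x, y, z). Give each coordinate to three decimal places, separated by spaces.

-0.341 -0.687 1.840

θ = κ·ℓ = 0.3861 × 2.0458 = 0.78988 rad
ρ = (1 − cos θ)/κ = (1 − 0.70393)/0.3861 = 0.76683
z = sin θ / κ = 0.71027/0.3861 = 1.83960
x = ρ cos φ = 0.76683 × cos(243.58°) = -0.34120
y = ρ sin φ = 0.76683 × sin(243.58°) = -0.68674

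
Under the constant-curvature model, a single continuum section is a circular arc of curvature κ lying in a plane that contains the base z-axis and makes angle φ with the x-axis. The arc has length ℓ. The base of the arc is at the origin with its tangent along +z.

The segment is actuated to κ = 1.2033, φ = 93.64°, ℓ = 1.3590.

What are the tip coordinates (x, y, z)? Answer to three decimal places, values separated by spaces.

-0.056 0.883 0.829

θ = κ·ℓ = 1.2033 × 1.3590 = 1.63528 rad
ρ = (1 − cos θ)/κ = (1 − -0.06444)/1.2033 = 0.88460
z = sin θ / κ = 0.99792/1.2033 = 0.82932
x = ρ cos φ = 0.88460 × cos(93.64°) = -0.05616
y = ρ sin φ = 0.88460 × sin(93.64°) = 0.88282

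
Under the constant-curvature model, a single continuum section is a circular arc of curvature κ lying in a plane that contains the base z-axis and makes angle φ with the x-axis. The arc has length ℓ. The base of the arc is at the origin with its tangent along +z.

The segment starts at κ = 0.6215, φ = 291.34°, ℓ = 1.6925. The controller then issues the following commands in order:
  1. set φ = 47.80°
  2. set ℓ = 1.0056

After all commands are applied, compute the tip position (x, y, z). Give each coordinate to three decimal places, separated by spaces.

initial: κ=0.6215, φ=291.34°, ℓ=1.6925
cmd 1: set φ=47.80° → (κ,φ,ℓ)=(0.6215,47.80°,1.6925) → tip=(0.5448,0.6008,1.3972)
cmd 2: set ℓ=1.0056 → (κ,φ,ℓ)=(0.6215,47.80°,1.0056) → tip=(0.2043,0.2253,0.9414)

0.204 0.225 0.941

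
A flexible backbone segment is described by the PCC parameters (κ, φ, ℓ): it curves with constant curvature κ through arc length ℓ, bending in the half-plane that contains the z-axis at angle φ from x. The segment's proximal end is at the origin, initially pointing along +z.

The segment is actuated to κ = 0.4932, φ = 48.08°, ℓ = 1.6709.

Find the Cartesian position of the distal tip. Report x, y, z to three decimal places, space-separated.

θ = κ·ℓ = 0.4932 × 1.6709 = 0.82409 rad
ρ = (1 − cos θ)/κ = (1 − 0.67923)/0.4932 = 0.65039
z = sin θ / κ = 0.73393/0.4932 = 1.48810
x = ρ cos φ = 0.65039 × cos(48.08°) = 0.43452
y = ρ sin φ = 0.65039 × sin(48.08°) = 0.48394

0.435 0.484 1.488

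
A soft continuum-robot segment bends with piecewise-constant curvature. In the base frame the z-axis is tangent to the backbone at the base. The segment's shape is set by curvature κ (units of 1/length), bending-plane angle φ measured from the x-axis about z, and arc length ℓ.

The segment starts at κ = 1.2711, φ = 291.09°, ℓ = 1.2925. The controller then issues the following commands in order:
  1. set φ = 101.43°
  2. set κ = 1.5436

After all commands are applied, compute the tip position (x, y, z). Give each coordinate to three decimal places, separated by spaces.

-0.181 0.896 0.590

initial: κ=1.2711, φ=291.09°, ℓ=1.2925
cmd 1: set φ=101.43° → (κ,φ,ℓ)=(1.2711,101.43°,1.2925) → tip=(-0.1671,0.8267,0.7847)
cmd 2: set κ=1.5436 → (κ,φ,ℓ)=(1.5436,101.43°,1.2925) → tip=(-0.1812,0.8964,0.5904)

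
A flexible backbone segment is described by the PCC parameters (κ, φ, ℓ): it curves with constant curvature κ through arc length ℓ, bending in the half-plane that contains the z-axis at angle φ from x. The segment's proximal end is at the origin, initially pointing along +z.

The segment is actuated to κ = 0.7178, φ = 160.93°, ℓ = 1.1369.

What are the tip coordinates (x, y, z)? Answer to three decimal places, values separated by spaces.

-0.415 0.143 1.015

θ = κ·ℓ = 0.7178 × 1.1369 = 0.81607 rad
ρ = (1 − cos θ)/κ = (1 − 0.68509)/0.7178 = 0.43871
z = sin θ / κ = 0.72846/0.7178 = 1.01485
x = ρ cos φ = 0.43871 × cos(160.93°) = -0.41464
y = ρ sin φ = 0.43871 × sin(160.93°) = 0.14334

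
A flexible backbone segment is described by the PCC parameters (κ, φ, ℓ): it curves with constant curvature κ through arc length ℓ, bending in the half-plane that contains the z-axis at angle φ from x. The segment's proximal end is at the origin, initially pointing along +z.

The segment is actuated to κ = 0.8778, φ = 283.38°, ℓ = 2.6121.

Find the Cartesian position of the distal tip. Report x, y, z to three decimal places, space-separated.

θ = κ·ℓ = 0.8778 × 2.6121 = 2.29290 rad
ρ = (1 − cos θ)/κ = (1 − -0.66097)/0.8778 = 1.89219
z = sin θ / κ = 0.75042/0.8778 = 0.85488
x = ρ cos φ = 1.89219 × cos(283.38°) = 0.43787
y = ρ sin φ = 1.89219 × sin(283.38°) = -1.84083

0.438 -1.841 0.855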